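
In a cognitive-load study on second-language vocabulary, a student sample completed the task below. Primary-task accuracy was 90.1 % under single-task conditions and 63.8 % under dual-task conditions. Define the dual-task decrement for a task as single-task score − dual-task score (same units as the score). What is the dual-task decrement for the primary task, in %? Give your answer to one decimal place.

Decrement = 90.1 − 63.8 = 26.3000 % ≈ 26.3 %.

26.3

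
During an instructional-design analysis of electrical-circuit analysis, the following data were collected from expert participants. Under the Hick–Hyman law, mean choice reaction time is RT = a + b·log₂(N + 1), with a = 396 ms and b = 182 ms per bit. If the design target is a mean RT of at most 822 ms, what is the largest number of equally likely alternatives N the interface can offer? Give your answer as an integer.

4

Set 396 + 182·log₂(N + 1) ≤ 822.
log₂(N + 1) ≤ (822 − 396) / 182 = 2.3407.
N + 1 ≤ 2^2.3407 = 5.0655.
N ≤ 4.0655, so the largest integer N is 4.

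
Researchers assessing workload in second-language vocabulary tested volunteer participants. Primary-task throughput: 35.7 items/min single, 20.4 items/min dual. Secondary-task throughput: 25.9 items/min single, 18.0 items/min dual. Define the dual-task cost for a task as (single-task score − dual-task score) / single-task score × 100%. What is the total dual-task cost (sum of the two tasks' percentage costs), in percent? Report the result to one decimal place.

73.4

Primary cost = (35.7 − 20.4) / 35.7 × 100% = 42.8571%.
Secondary cost = (25.9 − 18.0) / 25.9 × 100% = 30.5019%.
Total = 42.8571% + 30.5019% = 73.3590% ≈ 73.4%.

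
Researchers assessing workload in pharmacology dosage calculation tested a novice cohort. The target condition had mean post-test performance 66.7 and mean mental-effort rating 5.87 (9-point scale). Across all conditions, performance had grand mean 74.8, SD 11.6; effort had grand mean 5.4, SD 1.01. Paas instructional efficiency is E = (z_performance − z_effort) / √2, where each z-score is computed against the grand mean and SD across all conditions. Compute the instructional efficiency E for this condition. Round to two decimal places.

-0.82

z_performance = (66.7 − 74.8) / 11.6 = -8.1000 / 11.6 = -0.6983.
z_effort = (5.87 − 5.4) / 1.01 = 0.4700 / 1.01 = 0.4653.
z_P − z_E = -0.6983 − 0.4653 = -1.1636.
E = -1.1636 / √2 = -1.1636 / 1.41421 = -0.8228 ≈ -0.82.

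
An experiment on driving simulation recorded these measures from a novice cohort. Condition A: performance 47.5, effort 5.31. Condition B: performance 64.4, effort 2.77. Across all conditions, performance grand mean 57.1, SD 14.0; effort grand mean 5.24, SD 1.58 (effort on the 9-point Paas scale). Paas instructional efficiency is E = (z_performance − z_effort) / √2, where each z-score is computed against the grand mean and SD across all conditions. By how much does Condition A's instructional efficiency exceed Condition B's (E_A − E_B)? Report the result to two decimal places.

-1.99

Condition A: z_P = (47.5 − 57.1)/14.0 = -0.6857; z_E = (5.31 − 5.24)/1.58 = 0.0443; E_A = (-0.6857 − 0.0443)/√2 = -0.5162.
Condition B: z_P = (64.4 − 57.1)/14.0 = 0.5214; z_E = (2.77 − 5.24)/1.58 = -1.5633; E_B = (0.5214 − (-1.5633))/√2 = 1.4741.
E_A − E_B = -0.5162 − 1.4741 = -1.9903 ≈ -1.99.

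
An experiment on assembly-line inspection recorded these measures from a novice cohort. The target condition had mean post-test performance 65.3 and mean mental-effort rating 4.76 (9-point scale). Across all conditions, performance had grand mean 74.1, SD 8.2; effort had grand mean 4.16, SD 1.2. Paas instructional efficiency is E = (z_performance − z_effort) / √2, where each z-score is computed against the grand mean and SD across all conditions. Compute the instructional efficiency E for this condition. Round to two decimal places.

-1.11

z_performance = (65.3 − 74.1) / 8.2 = -8.8000 / 8.2 = -1.0732.
z_effort = (4.76 − 4.16) / 1.2 = 0.6000 / 1.2 = 0.5000.
z_P − z_E = -1.0732 − 0.5000 = -1.5732.
E = -1.5732 / √2 = -1.5732 / 1.41421 = -1.1124 ≈ -1.11.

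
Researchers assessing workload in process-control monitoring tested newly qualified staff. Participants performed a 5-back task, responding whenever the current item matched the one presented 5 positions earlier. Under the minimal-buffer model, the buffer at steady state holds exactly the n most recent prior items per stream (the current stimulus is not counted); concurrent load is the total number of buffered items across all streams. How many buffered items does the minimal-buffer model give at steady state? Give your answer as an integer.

The buffer holds the 5 most recent prior items.
Steady-state concurrent load = 5 items.

5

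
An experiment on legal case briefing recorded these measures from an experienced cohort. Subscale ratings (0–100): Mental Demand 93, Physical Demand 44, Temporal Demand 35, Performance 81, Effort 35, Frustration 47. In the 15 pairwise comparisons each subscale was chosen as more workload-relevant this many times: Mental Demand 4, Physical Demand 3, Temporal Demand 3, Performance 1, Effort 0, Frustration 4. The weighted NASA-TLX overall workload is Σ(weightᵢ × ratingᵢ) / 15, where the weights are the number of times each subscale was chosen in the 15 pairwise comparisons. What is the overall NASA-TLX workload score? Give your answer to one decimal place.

58.5

The tallies are the weights (they sum to 15).
Weighted sum = 4·93 + 3·44 + 3·35 + 1·81 + 0·35 + 4·47
            = 372 + 132 + 105 + 81 + 0 + 188 = 878.
Overall workload = 878 / 15 = 58.5333 ≈ 58.5.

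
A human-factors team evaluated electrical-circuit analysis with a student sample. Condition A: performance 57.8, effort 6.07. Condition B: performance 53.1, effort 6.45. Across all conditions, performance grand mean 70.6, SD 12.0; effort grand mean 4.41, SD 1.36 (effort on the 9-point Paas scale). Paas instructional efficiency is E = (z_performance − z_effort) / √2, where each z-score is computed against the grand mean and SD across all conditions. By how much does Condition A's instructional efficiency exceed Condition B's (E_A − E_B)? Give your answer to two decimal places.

0.47

Condition A: z_P = (57.8 − 70.6)/12.0 = -1.0667; z_E = (6.07 − 4.41)/1.36 = 1.2206; E_A = (-1.0667 − 1.2206)/√2 = -1.6174.
Condition B: z_P = (53.1 − 70.6)/12.0 = -1.4583; z_E = (6.45 − 4.41)/1.36 = 1.5000; E_B = (-1.4583 − 1.5000)/√2 = -2.0918.
E_A − E_B = -1.6174 − (-2.0918) = 0.4744 ≈ 0.47.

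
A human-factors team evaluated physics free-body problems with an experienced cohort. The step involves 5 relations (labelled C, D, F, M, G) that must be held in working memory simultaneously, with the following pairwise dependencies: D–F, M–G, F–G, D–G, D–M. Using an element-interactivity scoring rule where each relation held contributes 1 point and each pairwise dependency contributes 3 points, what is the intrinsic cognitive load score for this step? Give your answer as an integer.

Count of relations held simultaneously: 5.
Count of pairwise dependencies listed: 5.
Element contribution: 5 × 1 = 5.
Interaction contribution: 5 × 3 = 15.
Intrinsic load = 5 + 15 = 20.

20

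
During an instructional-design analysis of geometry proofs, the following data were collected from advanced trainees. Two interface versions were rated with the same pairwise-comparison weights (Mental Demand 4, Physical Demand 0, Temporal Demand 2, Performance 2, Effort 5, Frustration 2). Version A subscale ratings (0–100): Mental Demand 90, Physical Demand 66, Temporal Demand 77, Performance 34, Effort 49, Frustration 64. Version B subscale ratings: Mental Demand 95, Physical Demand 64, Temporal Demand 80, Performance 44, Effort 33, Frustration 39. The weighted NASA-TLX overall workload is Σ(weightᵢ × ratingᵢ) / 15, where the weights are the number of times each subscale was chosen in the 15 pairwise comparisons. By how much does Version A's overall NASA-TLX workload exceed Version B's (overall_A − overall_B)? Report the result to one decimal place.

5.6

Version A weighted sum = 4·90 + 0·66 + 2·77 + 2·34 + 5·49 + 2·64 = 360 + 0 + 154 + 68 + 245 + 128 = 955; overall_A = 955/15 = 63.6667.
Version B weighted sum = 4·95 + 0·64 + 2·80 + 2·44 + 5·33 + 2·39 = 380 + 0 + 160 + 88 + 165 + 78 = 871; overall_B = 871/15 = 58.0667.
Difference = 63.6667 − 58.0667 = 5.6000 ≈ 5.6.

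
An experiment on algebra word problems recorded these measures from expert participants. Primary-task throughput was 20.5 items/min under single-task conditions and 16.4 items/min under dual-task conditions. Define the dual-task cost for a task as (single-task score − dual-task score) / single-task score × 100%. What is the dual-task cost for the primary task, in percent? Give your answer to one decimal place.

20.0

Cost = (20.5 − 16.4) / 20.5 × 100%
     = 4.1000 / 20.5 × 100% = 20.0000%.
≈ 20.0%.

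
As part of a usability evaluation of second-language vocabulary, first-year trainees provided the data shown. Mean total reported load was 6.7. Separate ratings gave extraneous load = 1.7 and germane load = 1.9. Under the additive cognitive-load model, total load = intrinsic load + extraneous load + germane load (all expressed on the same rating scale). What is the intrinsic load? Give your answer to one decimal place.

intrinsic load = total − extraneous − germane
             = 6.7 − 1.7 − 1.9 = 3.1.

3.1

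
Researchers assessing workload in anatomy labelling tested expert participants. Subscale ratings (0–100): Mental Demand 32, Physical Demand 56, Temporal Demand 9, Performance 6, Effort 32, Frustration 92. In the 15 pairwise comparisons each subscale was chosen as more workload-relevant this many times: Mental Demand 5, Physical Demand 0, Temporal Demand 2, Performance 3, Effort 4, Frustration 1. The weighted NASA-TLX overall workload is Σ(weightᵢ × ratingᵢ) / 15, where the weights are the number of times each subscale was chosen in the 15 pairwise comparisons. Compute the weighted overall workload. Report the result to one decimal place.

The tallies are the weights (they sum to 15).
Weighted sum = 5·32 + 0·56 + 2·9 + 3·6 + 4·32 + 1·92
            = 160 + 0 + 18 + 18 + 128 + 92 = 416.
Overall workload = 416 / 15 = 27.7333 ≈ 27.7.

27.7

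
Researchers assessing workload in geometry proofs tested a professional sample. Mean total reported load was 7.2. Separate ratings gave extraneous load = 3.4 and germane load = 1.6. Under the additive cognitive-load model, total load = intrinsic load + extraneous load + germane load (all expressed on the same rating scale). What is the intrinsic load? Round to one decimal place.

intrinsic load = total − extraneous − germane
             = 7.2 − 3.4 − 1.6 = 2.2.

2.2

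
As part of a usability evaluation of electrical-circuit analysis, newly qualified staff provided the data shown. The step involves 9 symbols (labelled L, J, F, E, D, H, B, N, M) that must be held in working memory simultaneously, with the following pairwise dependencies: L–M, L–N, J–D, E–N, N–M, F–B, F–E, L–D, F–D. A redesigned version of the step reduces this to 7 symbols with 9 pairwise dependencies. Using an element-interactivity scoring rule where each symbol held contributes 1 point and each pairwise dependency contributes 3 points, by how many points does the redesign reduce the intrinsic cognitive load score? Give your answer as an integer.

2

Original: 9 × 1 + 9 × 3 = 9 + 27 = 36.
Redesigned: 7 × 1 + 9 × 3 = 7 + 27 = 34.
Reduction = 36 − 34 = 2.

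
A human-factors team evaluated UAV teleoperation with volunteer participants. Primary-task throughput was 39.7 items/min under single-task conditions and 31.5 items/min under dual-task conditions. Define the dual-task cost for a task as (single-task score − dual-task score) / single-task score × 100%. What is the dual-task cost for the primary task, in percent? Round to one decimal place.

Cost = (39.7 − 31.5) / 39.7 × 100%
     = 8.2000 / 39.7 × 100% = 20.6549%.
≈ 20.7%.

20.7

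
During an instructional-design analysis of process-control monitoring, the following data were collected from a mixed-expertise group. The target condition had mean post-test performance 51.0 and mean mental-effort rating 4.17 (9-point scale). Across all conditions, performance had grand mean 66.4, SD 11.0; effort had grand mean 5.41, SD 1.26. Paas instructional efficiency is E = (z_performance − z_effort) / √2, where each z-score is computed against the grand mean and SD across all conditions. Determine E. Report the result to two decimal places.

-0.29

z_performance = (51.0 − 66.4) / 11.0 = -15.4000 / 11.0 = -1.4000.
z_effort = (4.17 − 5.41) / 1.26 = -1.2400 / 1.26 = -0.9841.
z_P − z_E = -1.4000 − (-0.9841) = -0.4159.
E = -0.4159 / √2 = -0.4159 / 1.41421 = -0.2941 ≈ -0.29.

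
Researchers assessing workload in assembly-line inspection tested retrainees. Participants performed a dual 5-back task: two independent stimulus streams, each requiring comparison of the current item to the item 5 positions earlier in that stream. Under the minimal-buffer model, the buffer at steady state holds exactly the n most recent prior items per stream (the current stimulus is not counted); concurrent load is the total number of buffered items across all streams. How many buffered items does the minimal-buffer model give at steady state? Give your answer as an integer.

10

Each stream's buffer holds its 5 most recent prior items.
Two independent streams: 2 × 5 = 10 buffered items at steady state.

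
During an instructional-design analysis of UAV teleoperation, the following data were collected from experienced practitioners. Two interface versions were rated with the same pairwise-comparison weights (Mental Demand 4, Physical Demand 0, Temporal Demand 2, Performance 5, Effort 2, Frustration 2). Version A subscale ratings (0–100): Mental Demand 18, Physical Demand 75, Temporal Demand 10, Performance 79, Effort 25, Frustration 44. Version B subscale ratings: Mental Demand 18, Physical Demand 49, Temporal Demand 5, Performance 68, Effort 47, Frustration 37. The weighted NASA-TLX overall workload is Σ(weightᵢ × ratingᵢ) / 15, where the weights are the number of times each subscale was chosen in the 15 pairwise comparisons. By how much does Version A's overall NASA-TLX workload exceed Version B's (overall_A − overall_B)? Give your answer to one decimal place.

2.3

Version A weighted sum = 4·18 + 0·75 + 2·10 + 5·79 + 2·25 + 2·44 = 72 + 0 + 20 + 395 + 50 + 88 = 625; overall_A = 625/15 = 41.6667.
Version B weighted sum = 4·18 + 0·49 + 2·5 + 5·68 + 2·47 + 2·37 = 72 + 0 + 10 + 340 + 94 + 74 = 590; overall_B = 590/15 = 39.3333.
Difference = 41.6667 − 39.3333 = 2.3334 ≈ 2.3.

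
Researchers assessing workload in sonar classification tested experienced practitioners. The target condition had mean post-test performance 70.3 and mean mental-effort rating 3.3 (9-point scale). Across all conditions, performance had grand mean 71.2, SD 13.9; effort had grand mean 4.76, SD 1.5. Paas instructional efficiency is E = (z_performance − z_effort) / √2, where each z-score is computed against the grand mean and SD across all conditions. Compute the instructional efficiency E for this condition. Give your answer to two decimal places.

z_performance = (70.3 − 71.2) / 13.9 = -0.9000 / 13.9 = -0.0647.
z_effort = (3.3 − 4.76) / 1.5 = -1.4600 / 1.5 = -0.9733.
z_P − z_E = -0.0647 − (-0.9733) = 0.9086.
E = 0.9086 / √2 = 0.9086 / 1.41421 = 0.6425 ≈ 0.64.

0.64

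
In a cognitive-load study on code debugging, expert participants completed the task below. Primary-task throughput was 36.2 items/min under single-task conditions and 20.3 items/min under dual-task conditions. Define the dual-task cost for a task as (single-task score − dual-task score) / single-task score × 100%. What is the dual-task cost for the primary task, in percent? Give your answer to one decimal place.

43.9

Cost = (36.2 − 20.3) / 36.2 × 100%
     = 15.9000 / 36.2 × 100% = 43.9227%.
≈ 43.9%.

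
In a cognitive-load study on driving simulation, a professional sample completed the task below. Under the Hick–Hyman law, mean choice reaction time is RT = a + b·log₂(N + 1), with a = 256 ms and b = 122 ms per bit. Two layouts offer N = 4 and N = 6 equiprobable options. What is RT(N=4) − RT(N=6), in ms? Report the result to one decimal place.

-59.2

RT(4) = 256 + 122·log₂(5) = 256 + 122·2.3219 = 539.2718 ms.
RT(6) = 256 + 122·log₂(7) = 256 + 122·2.8074 = 598.5028 ms.
Difference = 539.2718 − 598.5028 = -59.2310 ≈ -59.2 ms.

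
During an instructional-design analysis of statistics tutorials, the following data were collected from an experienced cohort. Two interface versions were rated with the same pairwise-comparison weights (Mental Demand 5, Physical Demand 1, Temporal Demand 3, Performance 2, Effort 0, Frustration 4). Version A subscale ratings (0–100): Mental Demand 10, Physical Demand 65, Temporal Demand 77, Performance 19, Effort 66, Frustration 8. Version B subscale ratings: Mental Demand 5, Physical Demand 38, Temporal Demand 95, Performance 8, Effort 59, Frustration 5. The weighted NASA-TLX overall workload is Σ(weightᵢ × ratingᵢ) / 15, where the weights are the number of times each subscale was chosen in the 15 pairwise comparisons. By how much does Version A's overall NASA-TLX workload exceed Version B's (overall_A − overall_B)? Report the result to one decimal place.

Version A weighted sum = 5·10 + 1·65 + 3·77 + 2·19 + 0·66 + 4·8 = 50 + 65 + 231 + 38 + 0 + 32 = 416; overall_A = 416/15 = 27.7333.
Version B weighted sum = 5·5 + 1·38 + 3·95 + 2·8 + 0·59 + 4·5 = 25 + 38 + 285 + 16 + 0 + 20 = 384; overall_B = 384/15 = 25.6000.
Difference = 27.7333 − 25.6000 = 2.1333 ≈ 2.1.

2.1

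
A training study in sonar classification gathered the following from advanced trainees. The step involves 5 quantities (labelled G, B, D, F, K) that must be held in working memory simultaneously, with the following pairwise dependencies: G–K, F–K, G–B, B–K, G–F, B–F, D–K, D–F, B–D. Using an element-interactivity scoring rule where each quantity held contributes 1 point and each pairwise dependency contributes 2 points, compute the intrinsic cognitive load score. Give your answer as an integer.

23

Count of quantities held simultaneously: 5.
Count of pairwise dependencies listed: 9.
Element contribution: 5 × 1 = 5.
Interaction contribution: 9 × 2 = 18.
Intrinsic load = 5 + 18 = 23.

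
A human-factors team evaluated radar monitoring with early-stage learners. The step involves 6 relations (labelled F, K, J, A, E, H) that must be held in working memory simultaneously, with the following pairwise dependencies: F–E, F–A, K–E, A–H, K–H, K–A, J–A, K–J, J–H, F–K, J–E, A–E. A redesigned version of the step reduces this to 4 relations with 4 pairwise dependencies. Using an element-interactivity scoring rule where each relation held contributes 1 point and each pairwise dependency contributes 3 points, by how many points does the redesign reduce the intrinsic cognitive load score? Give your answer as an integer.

26

Original: 6 × 1 + 12 × 3 = 6 + 36 = 42.
Redesigned: 4 × 1 + 4 × 3 = 4 + 12 = 16.
Reduction = 42 − 16 = 26.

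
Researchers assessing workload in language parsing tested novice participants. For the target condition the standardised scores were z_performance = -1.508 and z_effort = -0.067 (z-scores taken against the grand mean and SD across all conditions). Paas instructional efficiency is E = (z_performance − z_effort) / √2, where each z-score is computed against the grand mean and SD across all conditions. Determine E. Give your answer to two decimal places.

-1.02

z_P − z_E = -1.508 − (-0.067) = -1.4410.
E = -1.4410 / √2 = -1.4410 / 1.41421 = -1.0189 ≈ -1.02.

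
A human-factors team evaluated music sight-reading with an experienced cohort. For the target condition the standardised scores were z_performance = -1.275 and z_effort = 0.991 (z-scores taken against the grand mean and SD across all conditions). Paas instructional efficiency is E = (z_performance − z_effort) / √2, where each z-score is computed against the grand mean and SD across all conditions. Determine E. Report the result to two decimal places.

-1.60

z_P − z_E = -1.275 − 0.991 = -2.2660.
E = -2.2660 / √2 = -2.2660 / 1.41421 = -1.6023 ≈ -1.60.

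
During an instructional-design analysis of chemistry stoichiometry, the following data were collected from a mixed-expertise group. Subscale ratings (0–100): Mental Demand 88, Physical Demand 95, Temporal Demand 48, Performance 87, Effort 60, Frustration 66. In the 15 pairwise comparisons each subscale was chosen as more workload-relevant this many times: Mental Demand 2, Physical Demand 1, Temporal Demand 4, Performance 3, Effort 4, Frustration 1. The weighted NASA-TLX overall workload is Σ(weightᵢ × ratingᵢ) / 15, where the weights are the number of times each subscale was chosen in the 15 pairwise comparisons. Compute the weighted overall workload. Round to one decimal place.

68.7

The tallies are the weights (they sum to 15).
Weighted sum = 2·88 + 1·95 + 4·48 + 3·87 + 4·60 + 1·66
            = 176 + 95 + 192 + 261 + 240 + 66 = 1030.
Overall workload = 1030 / 15 = 68.6667 ≈ 68.7.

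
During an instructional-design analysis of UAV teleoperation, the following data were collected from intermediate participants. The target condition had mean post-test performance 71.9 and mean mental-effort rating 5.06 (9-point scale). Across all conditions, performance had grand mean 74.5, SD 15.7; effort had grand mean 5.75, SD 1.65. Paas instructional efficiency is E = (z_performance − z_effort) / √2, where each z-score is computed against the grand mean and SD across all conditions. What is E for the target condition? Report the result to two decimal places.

z_performance = (71.9 − 74.5) / 15.7 = -2.6000 / 15.7 = -0.1656.
z_effort = (5.06 − 5.75) / 1.65 = -0.6900 / 1.65 = -0.4182.
z_P − z_E = -0.1656 − (-0.4182) = 0.2526.
E = 0.2526 / √2 = 0.2526 / 1.41421 = 0.1786 ≈ 0.18.

0.18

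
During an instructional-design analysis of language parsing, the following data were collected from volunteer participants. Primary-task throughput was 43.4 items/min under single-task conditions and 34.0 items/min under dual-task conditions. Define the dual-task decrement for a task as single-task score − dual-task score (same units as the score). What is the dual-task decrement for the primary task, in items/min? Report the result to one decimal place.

Decrement = 43.4 − 34.0 = 9.4000 items/min ≈ 9.4 items/min.

9.4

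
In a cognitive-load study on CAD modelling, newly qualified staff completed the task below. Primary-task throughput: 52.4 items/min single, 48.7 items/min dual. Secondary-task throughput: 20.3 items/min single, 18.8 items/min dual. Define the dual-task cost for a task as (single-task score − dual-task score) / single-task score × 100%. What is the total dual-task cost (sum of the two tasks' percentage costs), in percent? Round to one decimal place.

14.5

Primary cost = (52.4 − 48.7) / 52.4 × 100% = 7.0611%.
Secondary cost = (20.3 − 18.8) / 20.3 × 100% = 7.3892%.
Total = 7.0611% + 7.3892% = 14.4503% ≈ 14.5%.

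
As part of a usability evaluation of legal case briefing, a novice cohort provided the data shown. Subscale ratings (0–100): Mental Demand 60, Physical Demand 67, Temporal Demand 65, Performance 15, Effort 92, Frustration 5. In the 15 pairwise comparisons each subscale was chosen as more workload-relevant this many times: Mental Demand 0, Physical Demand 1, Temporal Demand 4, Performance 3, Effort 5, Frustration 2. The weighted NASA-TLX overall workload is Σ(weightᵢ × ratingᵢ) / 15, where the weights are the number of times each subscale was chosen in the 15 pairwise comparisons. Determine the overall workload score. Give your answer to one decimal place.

The tallies are the weights (they sum to 15).
Weighted sum = 0·60 + 1·67 + 4·65 + 3·15 + 5·92 + 2·5
            = 0 + 67 + 260 + 45 + 460 + 10 = 842.
Overall workload = 842 / 15 = 56.1333 ≈ 56.1.

56.1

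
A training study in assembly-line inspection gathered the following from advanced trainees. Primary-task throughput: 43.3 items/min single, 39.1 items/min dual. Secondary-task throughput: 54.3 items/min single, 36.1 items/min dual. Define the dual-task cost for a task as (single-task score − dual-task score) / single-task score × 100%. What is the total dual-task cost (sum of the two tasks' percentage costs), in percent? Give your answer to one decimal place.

43.2

Primary cost = (43.3 − 39.1) / 43.3 × 100% = 9.6998%.
Secondary cost = (54.3 − 36.1) / 54.3 × 100% = 33.5175%.
Total = 9.6998% + 33.5175% = 43.2173% ≈ 43.2%.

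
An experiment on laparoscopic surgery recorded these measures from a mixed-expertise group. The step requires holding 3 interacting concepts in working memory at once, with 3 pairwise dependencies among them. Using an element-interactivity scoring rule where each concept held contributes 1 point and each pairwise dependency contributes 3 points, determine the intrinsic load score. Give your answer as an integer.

Element contribution: 3 × 1 = 3.
Interaction contribution: 3 × 3 = 9.
Intrinsic load = 3 + 9 = 12.

12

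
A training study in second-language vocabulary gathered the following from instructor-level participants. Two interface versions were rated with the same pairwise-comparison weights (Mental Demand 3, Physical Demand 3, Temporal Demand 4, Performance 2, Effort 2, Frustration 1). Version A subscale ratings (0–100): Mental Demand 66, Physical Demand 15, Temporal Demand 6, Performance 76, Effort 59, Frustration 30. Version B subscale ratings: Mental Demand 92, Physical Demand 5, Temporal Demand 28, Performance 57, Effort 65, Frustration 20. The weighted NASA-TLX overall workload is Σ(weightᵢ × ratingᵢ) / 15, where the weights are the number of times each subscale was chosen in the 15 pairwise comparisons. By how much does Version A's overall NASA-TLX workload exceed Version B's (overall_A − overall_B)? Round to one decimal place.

-6.7

Version A weighted sum = 3·66 + 3·15 + 4·6 + 2·76 + 2·59 + 1·30 = 198 + 45 + 24 + 152 + 118 + 30 = 567; overall_A = 567/15 = 37.8000.
Version B weighted sum = 3·92 + 3·5 + 4·28 + 2·57 + 2·65 + 1·20 = 276 + 15 + 112 + 114 + 130 + 20 = 667; overall_B = 667/15 = 44.4667.
Difference = 37.8000 − 44.4667 = -6.6667 ≈ -6.7.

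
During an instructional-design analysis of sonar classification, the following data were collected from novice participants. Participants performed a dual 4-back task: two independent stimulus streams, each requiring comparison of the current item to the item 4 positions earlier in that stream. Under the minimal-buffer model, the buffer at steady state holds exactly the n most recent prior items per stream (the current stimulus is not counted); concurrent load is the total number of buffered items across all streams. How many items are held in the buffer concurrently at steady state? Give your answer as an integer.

Each stream's buffer holds its 4 most recent prior items.
Two independent streams: 2 × 4 = 8 buffered items at steady state.

8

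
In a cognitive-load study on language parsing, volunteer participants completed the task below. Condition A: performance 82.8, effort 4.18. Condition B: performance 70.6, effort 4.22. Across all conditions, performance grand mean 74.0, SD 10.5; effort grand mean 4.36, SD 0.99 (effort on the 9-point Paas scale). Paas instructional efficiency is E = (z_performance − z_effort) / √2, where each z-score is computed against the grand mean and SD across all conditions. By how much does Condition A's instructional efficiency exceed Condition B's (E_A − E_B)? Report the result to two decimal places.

0.85

Condition A: z_P = (82.8 − 74.0)/10.5 = 0.8381; z_E = (4.18 − 4.36)/0.99 = -0.1818; E_A = (0.8381 − (-0.1818))/√2 = 0.7212.
Condition B: z_P = (70.6 − 74.0)/10.5 = -0.3238; z_E = (4.22 − 4.36)/0.99 = -0.1414; E_B = (-0.3238 − (-0.1414))/√2 = -0.1290.
E_A − E_B = 0.7212 − (-0.1290) = 0.8502 ≈ 0.85.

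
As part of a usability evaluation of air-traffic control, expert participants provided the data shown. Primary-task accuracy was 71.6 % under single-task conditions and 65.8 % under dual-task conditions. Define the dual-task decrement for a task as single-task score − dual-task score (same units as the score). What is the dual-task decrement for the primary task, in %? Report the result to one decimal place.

5.8

Decrement = 71.6 − 65.8 = 5.8000 % ≈ 5.8 %.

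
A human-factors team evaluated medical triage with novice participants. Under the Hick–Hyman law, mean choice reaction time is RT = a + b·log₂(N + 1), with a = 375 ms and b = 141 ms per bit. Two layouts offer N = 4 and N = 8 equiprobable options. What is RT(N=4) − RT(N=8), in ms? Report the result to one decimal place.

-119.6

RT(4) = 375 + 141·log₂(5) = 375 + 141·2.3219 = 702.3879 ms.
RT(8) = 375 + 141·log₂(9) = 375 + 141·3.1699 = 821.9559 ms.
Difference = 702.3879 − 821.9559 = -119.5680 ≈ -119.6 ms.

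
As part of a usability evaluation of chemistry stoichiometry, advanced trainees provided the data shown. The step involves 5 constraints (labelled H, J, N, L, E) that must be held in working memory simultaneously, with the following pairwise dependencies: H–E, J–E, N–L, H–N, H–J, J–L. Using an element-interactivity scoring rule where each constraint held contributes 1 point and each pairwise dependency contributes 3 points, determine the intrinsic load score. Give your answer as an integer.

23

Count of constraints held simultaneously: 5.
Count of pairwise dependencies listed: 6.
Element contribution: 5 × 1 = 5.
Interaction contribution: 6 × 3 = 18.
Intrinsic load = 5 + 18 = 23.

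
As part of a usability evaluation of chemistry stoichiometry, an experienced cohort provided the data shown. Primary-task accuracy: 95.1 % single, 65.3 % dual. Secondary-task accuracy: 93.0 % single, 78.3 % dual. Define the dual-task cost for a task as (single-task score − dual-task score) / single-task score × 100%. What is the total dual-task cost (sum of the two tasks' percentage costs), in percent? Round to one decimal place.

Primary cost = (95.1 − 65.3) / 95.1 × 100% = 31.3354%.
Secondary cost = (93.0 − 78.3) / 93.0 × 100% = 15.8065%.
Total = 31.3354% + 15.8065% = 47.1419% ≈ 47.1%.

47.1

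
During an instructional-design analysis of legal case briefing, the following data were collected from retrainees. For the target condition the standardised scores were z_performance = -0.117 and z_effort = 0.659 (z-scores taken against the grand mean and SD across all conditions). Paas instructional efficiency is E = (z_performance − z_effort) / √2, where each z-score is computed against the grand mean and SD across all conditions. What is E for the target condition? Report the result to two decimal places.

z_P − z_E = -0.117 − 0.659 = -0.7760.
E = -0.7760 / √2 = -0.7760 / 1.41421 = -0.5487 ≈ -0.55.

-0.55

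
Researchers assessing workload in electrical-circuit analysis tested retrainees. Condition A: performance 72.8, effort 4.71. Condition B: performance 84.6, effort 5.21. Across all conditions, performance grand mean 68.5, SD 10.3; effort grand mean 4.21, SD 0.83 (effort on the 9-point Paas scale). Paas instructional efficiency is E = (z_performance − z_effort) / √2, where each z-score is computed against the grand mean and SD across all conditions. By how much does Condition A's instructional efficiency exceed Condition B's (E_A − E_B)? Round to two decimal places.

Condition A: z_P = (72.8 − 68.5)/10.3 = 0.4175; z_E = (4.71 − 4.21)/0.83 = 0.6024; E_A = (0.4175 − 0.6024)/√2 = -0.1307.
Condition B: z_P = (84.6 − 68.5)/10.3 = 1.5631; z_E = (5.21 − 4.21)/0.83 = 1.2048; E_B = (1.5631 − 1.2048)/√2 = 0.2534.
E_A − E_B = -0.1307 − 0.2534 = -0.3841 ≈ -0.38.

-0.38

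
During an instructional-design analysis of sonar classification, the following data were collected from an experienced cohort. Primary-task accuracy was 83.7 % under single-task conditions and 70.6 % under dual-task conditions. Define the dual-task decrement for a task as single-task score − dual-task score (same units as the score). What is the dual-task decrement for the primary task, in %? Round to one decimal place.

Decrement = 83.7 − 70.6 = 13.1000 % ≈ 13.1 %.

13.1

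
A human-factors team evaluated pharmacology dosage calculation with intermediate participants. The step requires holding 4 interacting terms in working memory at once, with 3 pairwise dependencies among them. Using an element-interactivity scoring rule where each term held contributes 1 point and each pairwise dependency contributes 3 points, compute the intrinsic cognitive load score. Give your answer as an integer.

Element contribution: 4 × 1 = 4.
Interaction contribution: 3 × 3 = 9.
Intrinsic load = 4 + 9 = 13.

13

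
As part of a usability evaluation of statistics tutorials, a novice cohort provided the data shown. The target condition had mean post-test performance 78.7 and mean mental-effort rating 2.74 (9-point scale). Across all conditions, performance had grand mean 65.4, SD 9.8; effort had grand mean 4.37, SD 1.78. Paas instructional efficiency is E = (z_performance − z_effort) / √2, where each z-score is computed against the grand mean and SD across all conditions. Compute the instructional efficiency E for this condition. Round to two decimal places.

1.61

z_performance = (78.7 − 65.4) / 9.8 = 13.3000 / 9.8 = 1.3571.
z_effort = (2.74 − 4.37) / 1.78 = -1.6300 / 1.78 = -0.9157.
z_P − z_E = 1.3571 − (-0.9157) = 2.2728.
E = 2.2728 / √2 = 2.2728 / 1.41421 = 1.6071 ≈ 1.61.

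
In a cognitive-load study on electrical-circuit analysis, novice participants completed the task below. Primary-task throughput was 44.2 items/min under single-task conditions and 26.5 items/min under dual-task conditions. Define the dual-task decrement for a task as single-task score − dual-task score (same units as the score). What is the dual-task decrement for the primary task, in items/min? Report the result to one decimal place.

17.7

Decrement = 44.2 − 26.5 = 17.7000 items/min ≈ 17.7 items/min.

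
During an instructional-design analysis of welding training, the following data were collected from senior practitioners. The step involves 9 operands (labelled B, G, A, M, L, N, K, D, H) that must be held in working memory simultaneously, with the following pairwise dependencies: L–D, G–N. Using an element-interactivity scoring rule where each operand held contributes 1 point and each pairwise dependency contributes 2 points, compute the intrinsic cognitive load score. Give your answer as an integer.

13

Count of operands held simultaneously: 9.
Count of pairwise dependencies listed: 2.
Element contribution: 9 × 1 = 9.
Interaction contribution: 2 × 2 = 4.
Intrinsic load = 9 + 4 = 13.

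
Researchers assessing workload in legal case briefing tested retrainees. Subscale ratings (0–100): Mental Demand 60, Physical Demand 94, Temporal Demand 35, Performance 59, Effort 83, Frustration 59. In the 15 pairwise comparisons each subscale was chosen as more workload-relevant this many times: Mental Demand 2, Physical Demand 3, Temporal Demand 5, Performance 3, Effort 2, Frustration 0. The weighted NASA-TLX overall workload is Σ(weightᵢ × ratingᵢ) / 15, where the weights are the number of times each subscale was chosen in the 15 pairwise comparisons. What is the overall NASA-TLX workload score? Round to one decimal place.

61.3

The tallies are the weights (they sum to 15).
Weighted sum = 2·60 + 3·94 + 5·35 + 3·59 + 2·83 + 0·59
            = 120 + 282 + 175 + 177 + 166 + 0 = 920.
Overall workload = 920 / 15 = 61.3333 ≈ 61.3.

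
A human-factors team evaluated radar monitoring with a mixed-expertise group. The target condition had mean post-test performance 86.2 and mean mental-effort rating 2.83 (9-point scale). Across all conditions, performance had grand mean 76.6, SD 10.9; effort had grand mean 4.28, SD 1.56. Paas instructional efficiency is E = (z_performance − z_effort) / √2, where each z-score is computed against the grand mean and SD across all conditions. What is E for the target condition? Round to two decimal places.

z_performance = (86.2 − 76.6) / 10.9 = 9.6000 / 10.9 = 0.8807.
z_effort = (2.83 − 4.28) / 1.56 = -1.4500 / 1.56 = -0.9295.
z_P − z_E = 0.8807 − (-0.9295) = 1.8102.
E = 1.8102 / √2 = 1.8102 / 1.41421 = 1.2800 ≈ 1.28.

1.28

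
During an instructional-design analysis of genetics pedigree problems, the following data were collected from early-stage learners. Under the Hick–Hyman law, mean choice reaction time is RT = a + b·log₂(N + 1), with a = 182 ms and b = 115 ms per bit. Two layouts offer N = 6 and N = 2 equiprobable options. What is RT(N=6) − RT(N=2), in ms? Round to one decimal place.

140.6

RT(6) = 182 + 115·log₂(7) = 182 + 115·2.8074 = 504.8510 ms.
RT(2) = 182 + 115·log₂(3) = 182 + 115·1.5850 = 364.2750 ms.
Difference = 504.8510 − 364.2750 = 140.5760 ≈ 140.6 ms.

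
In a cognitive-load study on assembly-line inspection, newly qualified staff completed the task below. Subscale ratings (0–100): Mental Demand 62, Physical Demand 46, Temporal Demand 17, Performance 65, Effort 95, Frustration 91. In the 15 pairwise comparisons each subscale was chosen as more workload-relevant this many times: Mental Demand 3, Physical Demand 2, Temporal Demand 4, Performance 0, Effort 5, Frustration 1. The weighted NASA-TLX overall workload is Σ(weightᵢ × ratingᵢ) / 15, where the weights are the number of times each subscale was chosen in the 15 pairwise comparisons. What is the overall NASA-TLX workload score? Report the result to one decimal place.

The tallies are the weights (they sum to 15).
Weighted sum = 3·62 + 2·46 + 4·17 + 0·65 + 5·95 + 1·91
            = 186 + 92 + 68 + 0 + 475 + 91 = 912.
Overall workload = 912 / 15 = 60.8000 ≈ 60.8.

60.8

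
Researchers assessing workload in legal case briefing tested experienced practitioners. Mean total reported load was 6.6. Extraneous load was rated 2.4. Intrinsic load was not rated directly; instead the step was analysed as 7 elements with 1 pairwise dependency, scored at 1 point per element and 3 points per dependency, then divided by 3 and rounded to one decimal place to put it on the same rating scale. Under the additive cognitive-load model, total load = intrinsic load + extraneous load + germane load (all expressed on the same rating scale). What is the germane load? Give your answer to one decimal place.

0.9

Intrinsic (element-interactivity): (7 × 1 + 1 × 3) / 3 = 10 / 3 = 3.3333 → 3.3.
germane load = total − intrinsic − extraneous
             = 6.6 − 3.3 − 2.4 = 0.9.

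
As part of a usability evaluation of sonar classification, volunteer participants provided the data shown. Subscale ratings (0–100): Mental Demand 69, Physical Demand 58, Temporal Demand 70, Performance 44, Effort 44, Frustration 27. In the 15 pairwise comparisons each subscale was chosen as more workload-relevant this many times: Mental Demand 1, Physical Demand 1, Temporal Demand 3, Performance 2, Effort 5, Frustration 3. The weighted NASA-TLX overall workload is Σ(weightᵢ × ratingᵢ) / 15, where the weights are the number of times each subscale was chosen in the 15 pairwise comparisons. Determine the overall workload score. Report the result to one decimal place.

The tallies are the weights (they sum to 15).
Weighted sum = 1·69 + 1·58 + 3·70 + 2·44 + 5·44 + 3·27
            = 69 + 58 + 210 + 88 + 220 + 81 = 726.
Overall workload = 726 / 15 = 48.4000 ≈ 48.4.

48.4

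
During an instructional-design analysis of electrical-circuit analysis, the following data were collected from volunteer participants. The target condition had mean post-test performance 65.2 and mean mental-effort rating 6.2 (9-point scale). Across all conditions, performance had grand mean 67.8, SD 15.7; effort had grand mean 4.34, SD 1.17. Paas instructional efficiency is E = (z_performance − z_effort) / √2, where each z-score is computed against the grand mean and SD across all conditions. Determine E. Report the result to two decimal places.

z_performance = (65.2 − 67.8) / 15.7 = -2.6000 / 15.7 = -0.1656.
z_effort = (6.2 − 4.34) / 1.17 = 1.8600 / 1.17 = 1.5897.
z_P − z_E = -0.1656 − 1.5897 = -1.7553.
E = -1.7553 / √2 = -1.7553 / 1.41421 = -1.2412 ≈ -1.24.

-1.24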